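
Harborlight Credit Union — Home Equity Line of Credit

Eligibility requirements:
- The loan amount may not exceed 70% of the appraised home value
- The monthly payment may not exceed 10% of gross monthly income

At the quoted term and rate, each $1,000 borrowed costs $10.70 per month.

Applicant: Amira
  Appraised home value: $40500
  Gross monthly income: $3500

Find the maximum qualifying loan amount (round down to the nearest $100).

Payment cap: 10% × $3,500 = $350/month.
At $10.70 per $1,000, that supports 350/10.70 × 1,000 ≈ $32,710 → $32,700.
LTV cap: 70% × $40,500 = $28,350 → $28,300.
Binding constraint: loan-to-value.

$28,300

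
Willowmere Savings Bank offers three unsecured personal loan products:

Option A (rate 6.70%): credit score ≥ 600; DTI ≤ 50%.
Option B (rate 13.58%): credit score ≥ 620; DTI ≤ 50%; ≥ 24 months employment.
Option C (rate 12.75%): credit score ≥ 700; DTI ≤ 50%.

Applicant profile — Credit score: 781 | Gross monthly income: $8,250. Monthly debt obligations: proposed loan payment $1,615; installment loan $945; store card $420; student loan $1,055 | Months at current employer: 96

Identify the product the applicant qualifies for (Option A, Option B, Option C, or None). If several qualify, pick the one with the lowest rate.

Option A

Total debts = (1,615 + 945 + 420 + 1,055) = 4,035; DTI = 4,035/8,250 = 48.9%.
Option A: score 781 ≥ 600; DTI 48.9% ≤ 50% → qualifies.
Option B: score 781 ≥ 620; DTI 48.9% ≤ 50%; employment 96 ≥ 24 mo → qualifies.
Option C: score 781 ≥ 700; DTI 48.9% ≤ 50% → qualifies.
Qualifying: Option A, Option B, Option C. Lowest rate is 6.70% → Option A.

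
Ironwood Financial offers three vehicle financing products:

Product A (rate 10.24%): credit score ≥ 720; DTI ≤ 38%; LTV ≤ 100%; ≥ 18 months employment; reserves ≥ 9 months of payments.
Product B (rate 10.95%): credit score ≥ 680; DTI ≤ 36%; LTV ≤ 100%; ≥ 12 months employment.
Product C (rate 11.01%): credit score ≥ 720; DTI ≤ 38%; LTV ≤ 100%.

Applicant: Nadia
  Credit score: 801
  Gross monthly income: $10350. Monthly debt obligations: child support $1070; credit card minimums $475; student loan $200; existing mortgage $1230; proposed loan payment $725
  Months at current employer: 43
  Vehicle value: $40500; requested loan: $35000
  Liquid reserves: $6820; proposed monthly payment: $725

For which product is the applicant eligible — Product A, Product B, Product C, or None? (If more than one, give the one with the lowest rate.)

Total debts = (1,070 + 475 + 200 + 1,230 + 725) = 3,700; DTI = 3,700/10,350 = 35.7%.
LTV = 35,000/40,500 = 86.4%.
Reserves = 6,820/725 = 9.4 months.
Product A: score 801 ≥ 720; DTI 35.7% ≤ 38%; LTV 86.4% ≤ 100%; employment 43 ≥ 18 mo; reserves 9.4 ≥ 9 mo → qualifies.
Product B: score 801 ≥ 680; DTI 35.7% ≤ 36%; LTV 86.4% ≤ 100%; employment 43 ≥ 12 mo → qualifies.
Product C: score 801 ≥ 720; DTI 35.7% ≤ 38%; LTV 86.4% ≤ 100% → qualifies.
Qualifying: Product A, Product B, Product C. Lowest rate is 10.24% → Product A.

Product A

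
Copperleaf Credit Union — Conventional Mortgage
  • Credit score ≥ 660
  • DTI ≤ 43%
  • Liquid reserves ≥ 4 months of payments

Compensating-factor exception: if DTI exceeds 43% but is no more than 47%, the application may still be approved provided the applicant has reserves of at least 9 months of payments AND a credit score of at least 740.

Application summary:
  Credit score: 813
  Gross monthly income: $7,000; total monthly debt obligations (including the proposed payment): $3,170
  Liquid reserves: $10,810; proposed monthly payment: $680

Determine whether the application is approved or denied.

Credit score 813 ≥ 660 (meets base)
DTI = 3,170/7,000 = 45.3% > 43% — standard DTI limit exceeded.
Reserves: 10,810 ÷ 680 = 15.9 months (meets 4-month minimum)
DTI 45.3% is within the 43%–47% exception band; checking compensating factors.
Reserves 15.9 ≥ 9 months; credit score 813 ≥ 740.
Both compensating conditions met → exception applies.

Approved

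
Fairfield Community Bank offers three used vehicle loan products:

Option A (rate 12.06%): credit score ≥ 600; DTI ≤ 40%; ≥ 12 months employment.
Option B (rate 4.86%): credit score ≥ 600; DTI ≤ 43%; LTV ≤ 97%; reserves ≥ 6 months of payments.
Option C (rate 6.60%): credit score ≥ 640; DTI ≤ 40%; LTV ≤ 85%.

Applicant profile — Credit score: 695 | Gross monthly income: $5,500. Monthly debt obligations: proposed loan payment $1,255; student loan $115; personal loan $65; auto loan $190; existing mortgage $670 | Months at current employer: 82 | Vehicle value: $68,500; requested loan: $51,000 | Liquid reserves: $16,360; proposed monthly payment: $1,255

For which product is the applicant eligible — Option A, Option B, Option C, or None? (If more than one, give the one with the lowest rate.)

Total debts = (1,255 + 115 + 65 + 190 + 670) = 2,295; DTI = 2,295/5,500 = 41.7%.
LTV = 51,000/68,500 = 74.5%.
Reserves = 16,360/1,255 = 13.0 months.
Option A: score 695 ≥ 600; DTI 41.7% > 40%; employment 82 ≥ 12 mo → does not qualify.
Option B: score 695 ≥ 600; DTI 41.7% ≤ 43%; LTV 74.5% ≤ 97%; reserves 13.0 ≥ 6 mo → qualifies.
Option C: score 695 ≥ 640; DTI 41.7% > 40%; LTV 74.5% ≤ 85% → does not qualify.

Option B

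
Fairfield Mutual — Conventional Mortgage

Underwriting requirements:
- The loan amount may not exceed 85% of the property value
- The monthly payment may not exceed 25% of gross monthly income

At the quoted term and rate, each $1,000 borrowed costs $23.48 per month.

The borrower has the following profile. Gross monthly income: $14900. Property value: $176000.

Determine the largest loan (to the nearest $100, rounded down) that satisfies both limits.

$149,600

Payment cap: 25% × $14,900 = $3,725/month.
At $23.48 per $1,000, that supports 3,725/23.48 × 1,000 ≈ $158,645 → $158,600.
LTV cap: 85% × $176,000 = $149,600 → $149,600.
Binding constraint: loan-to-value.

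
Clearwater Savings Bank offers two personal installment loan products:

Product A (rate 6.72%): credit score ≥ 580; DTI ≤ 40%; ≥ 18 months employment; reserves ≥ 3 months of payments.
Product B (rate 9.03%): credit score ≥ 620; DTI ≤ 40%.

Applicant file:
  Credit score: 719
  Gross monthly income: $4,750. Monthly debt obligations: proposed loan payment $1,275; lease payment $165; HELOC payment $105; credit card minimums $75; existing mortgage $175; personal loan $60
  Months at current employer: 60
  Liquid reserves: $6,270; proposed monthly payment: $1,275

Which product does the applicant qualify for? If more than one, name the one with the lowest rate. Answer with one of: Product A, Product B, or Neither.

Product A

Total debts = (1,275 + 165 + 105 + 75 + 175 + 60) = 1,855; DTI = 1,855/4,750 = 39.1%.
Reserves = 6,270/1,275 = 4.9 months.
Product A: score 719 ≥ 580; DTI 39.1% ≤ 40%; employment 60 ≥ 18 mo; reserves 4.9 ≥ 3 mo → qualifies.
Product B: score 719 ≥ 620; DTI 39.1% ≤ 40% → qualifies.
Qualifying: Product A, Product B. Lowest rate is 6.72% → Product A.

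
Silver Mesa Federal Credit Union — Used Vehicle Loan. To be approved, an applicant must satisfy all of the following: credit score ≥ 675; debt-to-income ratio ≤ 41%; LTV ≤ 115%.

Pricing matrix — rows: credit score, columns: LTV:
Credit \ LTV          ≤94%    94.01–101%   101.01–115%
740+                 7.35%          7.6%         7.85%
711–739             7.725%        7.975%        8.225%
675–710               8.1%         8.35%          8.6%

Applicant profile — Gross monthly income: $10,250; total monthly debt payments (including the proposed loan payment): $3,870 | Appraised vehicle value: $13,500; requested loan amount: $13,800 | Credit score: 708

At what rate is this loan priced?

8.6%

Credit score 708 ≥ 675; DTI: 3,870 ÷ 10,250 = 37.8%, within the 41% cap
Loan-to-value = 13,800/13,500 = 102.2% — pass (115% max)
Row: 708 falls in 675–710. Column: 102.2% falls in 101.01–115%. Rate = 8.6%.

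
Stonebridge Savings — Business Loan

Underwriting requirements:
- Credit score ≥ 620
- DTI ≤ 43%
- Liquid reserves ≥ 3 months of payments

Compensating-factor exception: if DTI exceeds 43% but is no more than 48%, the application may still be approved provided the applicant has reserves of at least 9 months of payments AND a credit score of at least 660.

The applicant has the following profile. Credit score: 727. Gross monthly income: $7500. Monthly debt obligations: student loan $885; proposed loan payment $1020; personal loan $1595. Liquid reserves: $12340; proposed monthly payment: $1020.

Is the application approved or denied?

Approved

Credit score 727 ≥ 620 (meets base)
Total debts = (885 + 1,020 + 1,595) = 3,500. DTI = 3,500/7,500 = 46.7% > 43% — standard DTI limit exceeded.
Liquid reserves cover 12,340/1,020 = 12.1 months — ≥ 3 required
DTI 46.7% is within the 43%–48% exception band; checking compensating factors.
Override check — reserves: 12.1 mo (ok); score: 727 (ok).
Both compensating conditions met → exception applies.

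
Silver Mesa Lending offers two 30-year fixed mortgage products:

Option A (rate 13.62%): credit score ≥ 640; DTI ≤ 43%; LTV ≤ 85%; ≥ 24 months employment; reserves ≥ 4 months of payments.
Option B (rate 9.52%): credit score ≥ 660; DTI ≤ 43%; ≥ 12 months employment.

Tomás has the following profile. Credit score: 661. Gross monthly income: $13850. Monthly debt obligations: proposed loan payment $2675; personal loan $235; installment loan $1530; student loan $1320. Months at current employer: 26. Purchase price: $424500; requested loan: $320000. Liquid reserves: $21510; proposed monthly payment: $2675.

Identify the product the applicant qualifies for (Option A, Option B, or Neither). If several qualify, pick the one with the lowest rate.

Option B

Total debts = (2,675 + 235 + 1,530 + 1,320) = 5,760; DTI = 5,760/13,850 = 41.6%.
LTV = 320,000/424,500 = 75.4%.
Reserves = 21,510/2,675 = 8.0 months.
Option A: score 661 ≥ 640; DTI 41.6% ≤ 43%; LTV 75.4% ≤ 85%; employment 26 ≥ 24 mo; reserves 8.0 ≥ 4 mo → qualifies.
Option B: score 661 ≥ 660; DTI 41.6% ≤ 43%; employment 26 ≥ 12 mo → qualifies.
Qualifying: Option A, Option B. Lowest rate is 9.52% → Option B.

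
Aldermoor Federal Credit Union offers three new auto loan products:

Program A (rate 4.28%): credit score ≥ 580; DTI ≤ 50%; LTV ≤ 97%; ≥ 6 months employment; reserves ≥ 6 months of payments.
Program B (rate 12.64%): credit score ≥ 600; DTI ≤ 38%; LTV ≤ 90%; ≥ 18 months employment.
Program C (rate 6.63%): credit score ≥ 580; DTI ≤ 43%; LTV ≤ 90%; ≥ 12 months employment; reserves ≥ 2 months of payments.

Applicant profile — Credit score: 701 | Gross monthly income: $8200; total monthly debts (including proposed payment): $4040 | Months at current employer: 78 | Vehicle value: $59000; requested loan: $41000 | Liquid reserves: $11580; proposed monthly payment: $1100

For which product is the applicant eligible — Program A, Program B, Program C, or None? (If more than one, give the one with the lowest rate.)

DTI = 4,040/8,200 = 49.3%.
LTV = 41,000/59,000 = 69.5%.
Reserves = 11,580/1,100 = 10.5 months.
Program A: score 701 ≥ 580; DTI 49.3% ≤ 50%; LTV 69.5% ≤ 97%; employment 78 ≥ 6 mo; reserves 10.5 ≥ 6 mo → qualifies.
Program B: score 701 ≥ 600; DTI 49.3% > 38%; LTV 69.5% ≤ 90%; employment 78 ≥ 18 mo → does not qualify.
Program C: score 701 ≥ 580; DTI 49.3% > 43%; LTV 69.5% ≤ 90%; employment 78 ≥ 12 mo; reserves 10.5 ≥ 2 mo → does not qualify.

Program A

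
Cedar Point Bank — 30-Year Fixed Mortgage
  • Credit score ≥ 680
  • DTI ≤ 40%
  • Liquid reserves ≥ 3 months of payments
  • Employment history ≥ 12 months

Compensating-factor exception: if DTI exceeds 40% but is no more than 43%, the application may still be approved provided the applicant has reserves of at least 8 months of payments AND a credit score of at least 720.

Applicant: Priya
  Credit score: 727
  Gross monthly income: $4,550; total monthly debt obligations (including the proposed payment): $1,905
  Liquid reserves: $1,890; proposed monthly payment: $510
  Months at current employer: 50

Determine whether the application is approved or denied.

Credit score 727 ≥ 680 (meets base)
DTI: 1,905 ÷ 4,550 = 41.9%, over the 40% base limit.
Reserves = 1,890/510 = 3.7 months ≥ 3
Employment 50 ≥ 12 months
41.9% falls in the override range (40%–43%), so the compensating-factor test applies.
Override check — reserves: 3.7 mo (short of 8); score: 727 (ok).
Compensating-factor requirement not fully met.

Denied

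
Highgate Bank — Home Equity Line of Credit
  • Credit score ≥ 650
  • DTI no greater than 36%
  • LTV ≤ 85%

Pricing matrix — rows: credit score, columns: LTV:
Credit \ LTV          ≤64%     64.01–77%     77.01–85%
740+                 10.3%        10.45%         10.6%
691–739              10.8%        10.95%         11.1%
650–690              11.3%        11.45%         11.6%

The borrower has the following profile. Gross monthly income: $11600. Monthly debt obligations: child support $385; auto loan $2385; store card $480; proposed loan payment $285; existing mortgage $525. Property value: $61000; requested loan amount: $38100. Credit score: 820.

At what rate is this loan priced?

Credit score 820 ≥ 650; Total monthly debts = (385 + 2,385 + 480 + 285 + 525) = 4,060. Debt-to-income = 4,060/11,600 = 35% — meets 36% limit
LTV = 38,100/61,000 = 62.5% ≤ 85%
Credit 820 → row 740+; LTV 62.5% → column ≤64%. Grid cell → 10.3%.

10.3%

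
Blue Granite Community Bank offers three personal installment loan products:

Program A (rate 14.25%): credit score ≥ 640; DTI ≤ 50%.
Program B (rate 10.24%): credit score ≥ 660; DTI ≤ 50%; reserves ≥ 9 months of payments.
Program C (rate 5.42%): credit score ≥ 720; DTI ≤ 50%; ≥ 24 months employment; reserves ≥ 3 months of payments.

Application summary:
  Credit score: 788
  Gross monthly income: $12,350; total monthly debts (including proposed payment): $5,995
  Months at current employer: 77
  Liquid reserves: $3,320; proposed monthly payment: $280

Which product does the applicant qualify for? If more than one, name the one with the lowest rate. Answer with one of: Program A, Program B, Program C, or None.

DTI = 5,995/12,350 = 48.5%.
Reserves = 3,320/280 = 11.9 months.
Program A: score 788 ≥ 640; DTI 48.5% ≤ 50% → qualifies.
Program B: score 788 ≥ 660; DTI 48.5% ≤ 50%; reserves 11.9 ≥ 9 mo → qualifies.
Program C: score 788 ≥ 720; DTI 48.5% ≤ 50%; employment 77 ≥ 24 mo; reserves 11.9 ≥ 3 mo → qualifies.
Qualifying: Program A, Program B, Program C. Lowest rate is 5.42% → Program C.

Program C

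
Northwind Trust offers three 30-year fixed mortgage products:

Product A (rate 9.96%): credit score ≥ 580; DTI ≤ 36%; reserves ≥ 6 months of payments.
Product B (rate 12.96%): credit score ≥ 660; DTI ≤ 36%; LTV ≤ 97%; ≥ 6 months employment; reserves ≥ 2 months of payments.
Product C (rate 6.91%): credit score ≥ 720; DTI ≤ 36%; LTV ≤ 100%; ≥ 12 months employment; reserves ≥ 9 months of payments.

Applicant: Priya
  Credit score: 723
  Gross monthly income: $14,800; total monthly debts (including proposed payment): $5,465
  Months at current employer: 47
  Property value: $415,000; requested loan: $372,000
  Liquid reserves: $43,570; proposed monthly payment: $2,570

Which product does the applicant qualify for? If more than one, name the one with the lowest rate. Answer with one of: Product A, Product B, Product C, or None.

None

DTI = 5,465/14,800 = 36.9%.
LTV = 372,000/415,000 = 89.6%.
Reserves = 43,570/2,570 = 17.0 months.
Product A: score 723 ≥ 580; DTI 36.9% > 36%; reserves 17.0 ≥ 6 mo → does not qualify.
Product B: score 723 ≥ 660; DTI 36.9% > 36%; LTV 89.6% ≤ 97%; employment 47 ≥ 6 mo; reserves 17.0 ≥ 2 mo → does not qualify.
Product C: score 723 ≥ 720; DTI 36.9% > 36%; LTV 89.6% ≤ 100%; employment 47 ≥ 12 mo; reserves 17.0 ≥ 9 mo → does not qualify.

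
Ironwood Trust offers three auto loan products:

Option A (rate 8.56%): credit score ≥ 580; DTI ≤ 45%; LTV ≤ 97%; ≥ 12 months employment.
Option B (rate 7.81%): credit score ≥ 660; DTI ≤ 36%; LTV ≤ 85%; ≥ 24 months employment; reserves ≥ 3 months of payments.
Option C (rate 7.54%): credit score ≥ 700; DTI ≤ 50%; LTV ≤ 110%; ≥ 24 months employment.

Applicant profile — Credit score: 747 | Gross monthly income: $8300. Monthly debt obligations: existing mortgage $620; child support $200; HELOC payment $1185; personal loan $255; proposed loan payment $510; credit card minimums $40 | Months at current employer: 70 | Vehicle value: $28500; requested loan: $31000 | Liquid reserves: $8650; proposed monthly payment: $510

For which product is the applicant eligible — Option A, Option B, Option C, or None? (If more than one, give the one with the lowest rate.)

Total debts = (620 + 200 + 1,185 + 255 + 510 + 40) = 2,810; DTI = 2,810/8,300 = 33.9%.
LTV = 31,000/28,500 = 108.8%.
Reserves = 8,650/510 = 17.0 months.
Option A: score 747 ≥ 580; DTI 33.9% ≤ 45%; LTV 108.8% > 97%; employment 70 ≥ 12 mo → does not qualify.
Option B: score 747 ≥ 660; DTI 33.9% ≤ 36%; LTV 108.8% > 85%; employment 70 ≥ 24 mo; reserves 17.0 ≥ 3 mo → does not qualify.
Option C: score 747 ≥ 700; DTI 33.9% ≤ 50%; LTV 108.8% ≤ 110%; employment 70 ≥ 24 mo → qualifies.

Option C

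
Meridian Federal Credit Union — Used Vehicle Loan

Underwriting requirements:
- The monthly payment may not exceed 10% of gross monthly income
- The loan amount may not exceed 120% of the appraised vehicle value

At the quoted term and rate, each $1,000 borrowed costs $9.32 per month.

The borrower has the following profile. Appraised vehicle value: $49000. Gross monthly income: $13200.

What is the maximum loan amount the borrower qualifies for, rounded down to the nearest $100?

Payment cap: 10% × $13,200 = $1,320/month.
At $9.32 per $1,000, that supports 1,320/9.32 × 1,000 ≈ $141,630 → $141,600.
LTV cap: 120% × $49,000 = $58,800 → $58,800.
Binding constraint: loan-to-value.

$58,800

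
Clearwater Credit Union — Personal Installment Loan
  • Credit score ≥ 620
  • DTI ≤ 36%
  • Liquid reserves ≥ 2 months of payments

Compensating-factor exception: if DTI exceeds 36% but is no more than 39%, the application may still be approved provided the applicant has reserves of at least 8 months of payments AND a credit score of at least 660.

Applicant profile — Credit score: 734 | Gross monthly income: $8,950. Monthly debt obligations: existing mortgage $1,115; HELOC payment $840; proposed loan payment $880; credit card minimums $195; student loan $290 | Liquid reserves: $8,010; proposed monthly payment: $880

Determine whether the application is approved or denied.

Approved

Credit score 734 ≥ 620 (meets base)
Total debts = (1,115 + 840 + 880 + 195 + 290) = 3,320. DTI: 3,320 ÷ 8,950 = 37.1%, over the 36% base limit.
Reserves: 8,010 ÷ 880 = 9.1 months (meets 2-month minimum)
DTI 37.1% is within the 36%–39% exception band; checking compensating factors.
Reserves 9.1 ≥ 8 months; credit score 734 ≥ 660.
Both compensating conditions met → exception applies.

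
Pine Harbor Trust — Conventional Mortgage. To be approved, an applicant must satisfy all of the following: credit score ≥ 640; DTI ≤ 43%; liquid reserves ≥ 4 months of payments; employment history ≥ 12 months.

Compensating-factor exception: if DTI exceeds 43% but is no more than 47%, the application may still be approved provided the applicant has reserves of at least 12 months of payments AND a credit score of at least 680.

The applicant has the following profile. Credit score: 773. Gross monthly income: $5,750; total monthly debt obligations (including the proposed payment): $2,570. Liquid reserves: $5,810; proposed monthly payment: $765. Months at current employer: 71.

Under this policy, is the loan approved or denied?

Credit score 773 ≥ 640 (meets base)
DTI: 2,570 ÷ 5,750 = 44.7%, over the 43% base limit.
Reserves = 5,810/765 = 7.6 months ≥ 4
Employment 71 ≥ 12 months
DTI 44.7% is within the 43%–47% exception band; checking compensating factors.
Override check — reserves: 7.6 mo (short of 12); score: 773 (ok).
Override conditions not both satisfied; exception does not apply.

Denied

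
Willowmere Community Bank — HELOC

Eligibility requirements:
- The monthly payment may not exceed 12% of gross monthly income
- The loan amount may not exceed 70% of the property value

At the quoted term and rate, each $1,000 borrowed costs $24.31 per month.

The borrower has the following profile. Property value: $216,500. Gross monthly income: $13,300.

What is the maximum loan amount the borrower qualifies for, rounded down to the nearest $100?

$65,600

Payment cap: 12% × $13,300 = $1,596/month.
At $24.31 per $1,000, that supports 1,596/24.31 × 1,000 ≈ $65,651 → $65,600.
LTV cap: 70% × $216,500 = $151,550 → $151,500.
Binding constraint: payment-to-income.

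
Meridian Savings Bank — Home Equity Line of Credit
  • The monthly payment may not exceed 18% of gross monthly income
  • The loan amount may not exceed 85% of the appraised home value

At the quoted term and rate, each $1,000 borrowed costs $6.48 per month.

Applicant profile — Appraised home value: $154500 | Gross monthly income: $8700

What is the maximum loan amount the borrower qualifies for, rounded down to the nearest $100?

Payment cap: 18% × $8,700 = $1,566/month.
At $6.48 per $1,000, that supports 1,566/6.48 × 1,000 ≈ $241,666 → $241,600.
LTV cap: 85% × $154,500 = $131,325 → $131,300.
Binding constraint: loan-to-value.

$131,300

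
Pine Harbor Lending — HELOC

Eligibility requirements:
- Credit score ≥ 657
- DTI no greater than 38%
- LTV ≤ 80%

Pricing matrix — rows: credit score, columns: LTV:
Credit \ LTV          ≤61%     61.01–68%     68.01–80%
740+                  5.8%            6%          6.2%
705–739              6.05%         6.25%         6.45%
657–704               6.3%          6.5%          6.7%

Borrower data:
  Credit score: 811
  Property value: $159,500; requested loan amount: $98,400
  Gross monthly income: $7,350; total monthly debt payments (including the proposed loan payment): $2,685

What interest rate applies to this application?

Credit score 811 ≥ 657; DTI = 2,685/7,350 = 36.5% ≤ 38%
LTV = 98,400/159,500 = 61.7% ≤ 80%
Row: 811 falls in 740+. Column: 61.7% falls in 61.01–68%. Rate = 6%.

6%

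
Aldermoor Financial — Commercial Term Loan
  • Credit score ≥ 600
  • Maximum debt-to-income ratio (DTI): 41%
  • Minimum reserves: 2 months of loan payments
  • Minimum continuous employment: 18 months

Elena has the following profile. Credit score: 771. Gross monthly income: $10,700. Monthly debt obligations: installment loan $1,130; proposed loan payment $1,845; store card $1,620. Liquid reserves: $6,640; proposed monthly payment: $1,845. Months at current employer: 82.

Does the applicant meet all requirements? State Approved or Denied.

Credit score 771 ≥ 600 (meets)
Total monthly debts = (1,130 + 1,845 + 1,620) = 4,595. DTI: 4,595 ÷ 10,700 = 42.9%, exceeds the 41% cap
Reserves = 6,640/1,845 = 3.6 months ≥ 2
Employment 82 ≥ 18 months
Fails on DTI.

Denied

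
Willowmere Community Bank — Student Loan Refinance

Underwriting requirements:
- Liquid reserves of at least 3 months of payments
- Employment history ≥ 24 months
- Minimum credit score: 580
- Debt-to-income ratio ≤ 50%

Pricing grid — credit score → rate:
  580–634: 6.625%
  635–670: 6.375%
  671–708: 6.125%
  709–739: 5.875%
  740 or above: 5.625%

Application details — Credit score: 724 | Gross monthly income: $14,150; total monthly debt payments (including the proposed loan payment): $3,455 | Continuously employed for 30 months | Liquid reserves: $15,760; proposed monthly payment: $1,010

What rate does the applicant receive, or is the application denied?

Credit score 724 ≥ 580 (meets minimum)
Reserves: 15,760 ÷ 1,010 = 15.6 months (meets 3-month minimum)
Employment 30 ≥ 24 months
Debt-to-income = 3,455/14,150 = 24.4% — meets 50% limit
All requirements met. Score 724 falls in the 709–739 tier → 5.875%.

Approved at 5.875%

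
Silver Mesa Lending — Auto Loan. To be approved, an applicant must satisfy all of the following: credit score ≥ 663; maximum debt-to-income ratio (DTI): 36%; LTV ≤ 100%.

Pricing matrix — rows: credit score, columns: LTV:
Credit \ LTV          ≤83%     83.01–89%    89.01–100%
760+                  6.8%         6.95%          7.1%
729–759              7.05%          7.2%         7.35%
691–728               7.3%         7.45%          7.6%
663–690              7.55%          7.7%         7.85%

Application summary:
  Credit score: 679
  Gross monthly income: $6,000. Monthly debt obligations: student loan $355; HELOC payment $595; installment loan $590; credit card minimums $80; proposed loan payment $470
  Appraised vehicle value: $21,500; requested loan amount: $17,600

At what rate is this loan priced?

7.55%

Credit score 679 ≥ 663; Total monthly debts = (355 + 595 + 590 + 80 + 470) = 2,090. DTI = 2,090/6,000 = 34.8% ≤ 36%
Loan-to-value = 17,600/21,500 = 81.9% — pass (100% max)
Row: 679 falls in 663–690. Column: 81.9% falls in ≤83%. Rate = 7.55%.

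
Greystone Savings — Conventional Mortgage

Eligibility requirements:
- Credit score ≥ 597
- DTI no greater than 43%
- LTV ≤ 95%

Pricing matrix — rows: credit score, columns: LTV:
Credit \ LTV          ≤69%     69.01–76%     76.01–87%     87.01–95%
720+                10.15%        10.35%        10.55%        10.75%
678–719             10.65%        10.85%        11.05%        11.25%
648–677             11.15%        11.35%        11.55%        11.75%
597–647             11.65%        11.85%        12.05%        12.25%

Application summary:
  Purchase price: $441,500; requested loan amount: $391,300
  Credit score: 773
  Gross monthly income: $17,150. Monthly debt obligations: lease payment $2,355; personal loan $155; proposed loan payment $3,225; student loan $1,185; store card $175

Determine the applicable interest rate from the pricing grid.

10.75%

Credit score 773 ≥ 597; Total monthly debts = (2,355 + 155 + 3,225 + 1,185 + 175) = 7,095. DTI = 7,095/17,150 = 41.4% ≤ 43%
Loan-to-value = 391,300/441,500 = 88.6% — pass (95% max)
Score 773 is in the 720+ band; LTV 88.6% is in the 87.01–95% band → 10.75%.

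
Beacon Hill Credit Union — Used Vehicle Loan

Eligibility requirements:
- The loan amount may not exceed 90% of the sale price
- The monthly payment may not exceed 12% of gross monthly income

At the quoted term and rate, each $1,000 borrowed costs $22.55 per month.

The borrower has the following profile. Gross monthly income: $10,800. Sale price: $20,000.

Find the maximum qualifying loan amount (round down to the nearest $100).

$18,000

Payment cap: 12% × $10,800 = $1,296/month.
At $22.55 per $1,000, that supports 1,296/22.55 × 1,000 ≈ $57,472 → $57,400.
LTV cap: 90% × $20,000 = $18,000 → $18,000.
Binding constraint: loan-to-value.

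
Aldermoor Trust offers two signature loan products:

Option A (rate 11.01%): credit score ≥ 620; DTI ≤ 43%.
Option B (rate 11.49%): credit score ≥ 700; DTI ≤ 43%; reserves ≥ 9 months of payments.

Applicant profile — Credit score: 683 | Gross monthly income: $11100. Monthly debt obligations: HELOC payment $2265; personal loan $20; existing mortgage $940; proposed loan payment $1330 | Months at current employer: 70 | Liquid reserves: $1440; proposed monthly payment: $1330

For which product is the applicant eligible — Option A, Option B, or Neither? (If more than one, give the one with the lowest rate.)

Total debts = (2,265 + 20 + 940 + 1,330) = 4,555; DTI = 4,555/11,100 = 41%.
Reserves = 1,440/1,330 = 1.1 months.
Option A: score 683 ≥ 620; DTI 41% ≤ 43% → qualifies.
Option B: score 683 < 700; DTI 41% ≤ 43%; reserves 1.1 < 9 mo → does not qualify.

Option A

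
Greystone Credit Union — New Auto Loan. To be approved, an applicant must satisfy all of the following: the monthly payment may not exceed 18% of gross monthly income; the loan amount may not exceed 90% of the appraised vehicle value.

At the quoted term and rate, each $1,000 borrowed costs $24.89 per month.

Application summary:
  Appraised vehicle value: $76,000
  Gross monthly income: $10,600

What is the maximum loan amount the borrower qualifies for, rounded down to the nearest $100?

$68,400

Payment cap: 18% × $10,600 = $1,908/month.
At $24.89 per $1,000, that supports 1,908/24.89 × 1,000 ≈ $76,657 → $76,600.
LTV cap: 90% × $76,000 = $68,400 → $68,400.
Binding constraint: loan-to-value.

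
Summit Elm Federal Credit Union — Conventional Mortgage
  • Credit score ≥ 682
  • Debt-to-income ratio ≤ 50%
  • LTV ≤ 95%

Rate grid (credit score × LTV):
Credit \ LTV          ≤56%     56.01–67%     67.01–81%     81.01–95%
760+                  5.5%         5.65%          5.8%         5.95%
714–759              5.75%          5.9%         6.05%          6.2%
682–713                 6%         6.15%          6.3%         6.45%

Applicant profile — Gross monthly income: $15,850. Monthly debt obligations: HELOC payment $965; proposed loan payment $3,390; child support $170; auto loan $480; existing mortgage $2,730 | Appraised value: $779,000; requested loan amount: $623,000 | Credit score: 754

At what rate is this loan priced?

Credit score 754 ≥ 682; Total monthly debts = (965 + 3,390 + 170 + 480 + 2,730) = 7,735. Debt-to-income = 7,735/15,850 = 48.8% — meets 50% limit
Loan-to-value = 623,000/779,000 = 80% — pass (95% max)
Credit 754 → row 714–759; LTV 80% → column 67.01–81%. Grid cell → 6.05%.

6.05%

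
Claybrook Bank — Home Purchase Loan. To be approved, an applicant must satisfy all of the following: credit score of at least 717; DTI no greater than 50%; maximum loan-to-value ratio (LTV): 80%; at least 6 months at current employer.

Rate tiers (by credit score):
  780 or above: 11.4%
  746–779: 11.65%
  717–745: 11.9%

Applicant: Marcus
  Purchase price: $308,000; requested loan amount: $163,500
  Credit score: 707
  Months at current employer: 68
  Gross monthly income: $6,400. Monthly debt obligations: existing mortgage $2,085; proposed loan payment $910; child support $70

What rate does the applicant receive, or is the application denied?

Denied

Credit score 707 < 717 (below minimum)
Total monthly debts = (2,085 + 910 + 70) = 3,065. DTI: 3,065 ÷ 6,400 = 47.9%, within the 50% cap
LTV: 163,500 ÷ 308,000 = 53.1%, within 80% cap
Employment 68 ≥ 6 months
Not all requirements met → denied.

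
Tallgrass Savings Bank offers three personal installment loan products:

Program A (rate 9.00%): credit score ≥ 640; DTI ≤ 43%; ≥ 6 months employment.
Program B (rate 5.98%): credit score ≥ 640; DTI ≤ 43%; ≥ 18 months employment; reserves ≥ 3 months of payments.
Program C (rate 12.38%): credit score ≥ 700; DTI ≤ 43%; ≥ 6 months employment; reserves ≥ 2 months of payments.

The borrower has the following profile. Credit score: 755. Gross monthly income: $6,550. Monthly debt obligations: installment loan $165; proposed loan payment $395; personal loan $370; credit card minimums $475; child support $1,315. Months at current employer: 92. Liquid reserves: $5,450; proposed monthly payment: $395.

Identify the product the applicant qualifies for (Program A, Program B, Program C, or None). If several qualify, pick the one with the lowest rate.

Total debts = (165 + 395 + 370 + 475 + 1,315) = 2,720; DTI = 2,720/6,550 = 41.5%.
Reserves = 5,450/395 = 13.8 months.
Program A: score 755 ≥ 640; DTI 41.5% ≤ 43%; employment 92 ≥ 6 mo → qualifies.
Program B: score 755 ≥ 640; DTI 41.5% ≤ 43%; employment 92 ≥ 18 mo; reserves 13.8 ≥ 3 mo → qualifies.
Program C: score 755 ≥ 700; DTI 41.5% ≤ 43%; employment 92 ≥ 6 mo; reserves 13.8 ≥ 2 mo → qualifies.
Qualifying: Program A, Program B, Program C. Lowest rate is 5.98% → Program B.

Program B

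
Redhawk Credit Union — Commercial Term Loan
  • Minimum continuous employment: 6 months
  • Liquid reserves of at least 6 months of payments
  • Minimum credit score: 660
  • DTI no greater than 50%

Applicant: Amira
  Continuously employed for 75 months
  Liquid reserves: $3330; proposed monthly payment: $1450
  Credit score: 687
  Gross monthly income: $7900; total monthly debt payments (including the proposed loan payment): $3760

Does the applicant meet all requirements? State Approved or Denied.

Employment 75 ≥ 6 months
Reserves = 3,330/1,450 = 2.3 months < 6
Credit score 687 ≥ 660 (meets)
DTI = 3,760/7,900 = 47.6% ≤ 50%
Fails on reserves.

Denied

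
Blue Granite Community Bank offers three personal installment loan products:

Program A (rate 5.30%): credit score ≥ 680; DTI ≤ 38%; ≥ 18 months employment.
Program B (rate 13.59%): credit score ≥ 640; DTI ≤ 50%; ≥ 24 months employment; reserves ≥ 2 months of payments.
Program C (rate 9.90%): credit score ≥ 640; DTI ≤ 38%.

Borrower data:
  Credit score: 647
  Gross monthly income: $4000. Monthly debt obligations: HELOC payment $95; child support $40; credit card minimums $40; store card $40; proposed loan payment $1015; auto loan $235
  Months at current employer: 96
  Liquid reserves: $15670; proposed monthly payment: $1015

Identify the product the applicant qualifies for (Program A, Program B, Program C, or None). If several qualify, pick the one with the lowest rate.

Total debts = (95 + 40 + 40 + 40 + 1,015 + 235) = 1,465; DTI = 1,465/4,000 = 36.6%.
Reserves = 15,670/1,015 = 15.4 months.
Program A: score 647 < 680; DTI 36.6% ≤ 38%; employment 96 ≥ 18 mo → does not qualify.
Program B: score 647 ≥ 640; DTI 36.6% ≤ 50%; employment 96 ≥ 24 mo; reserves 15.4 ≥ 2 mo → qualifies.
Program C: score 647 ≥ 640; DTI 36.6% ≤ 38% → qualifies.
Qualifying: Program B, Program C. Lowest rate is 9.90% → Program C.

Program C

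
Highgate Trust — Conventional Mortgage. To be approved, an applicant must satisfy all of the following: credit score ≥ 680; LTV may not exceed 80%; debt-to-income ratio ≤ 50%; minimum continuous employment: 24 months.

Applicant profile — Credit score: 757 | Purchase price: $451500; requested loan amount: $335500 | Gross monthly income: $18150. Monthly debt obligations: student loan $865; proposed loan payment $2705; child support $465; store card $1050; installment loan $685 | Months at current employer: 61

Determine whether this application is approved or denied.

Credit score 757 ≥ 680 (meets)
LTV = 335,500/451,500 = 74.3% ≤ 80%
Total monthly debts = (865 + 2,705 + 465 + 1,050 + 685) = 5,770. DTI = 5,770/18,150 = 31.8% ≤ 50%
Employment 61 ≥ 24 months
All criteria satisfied.

Approved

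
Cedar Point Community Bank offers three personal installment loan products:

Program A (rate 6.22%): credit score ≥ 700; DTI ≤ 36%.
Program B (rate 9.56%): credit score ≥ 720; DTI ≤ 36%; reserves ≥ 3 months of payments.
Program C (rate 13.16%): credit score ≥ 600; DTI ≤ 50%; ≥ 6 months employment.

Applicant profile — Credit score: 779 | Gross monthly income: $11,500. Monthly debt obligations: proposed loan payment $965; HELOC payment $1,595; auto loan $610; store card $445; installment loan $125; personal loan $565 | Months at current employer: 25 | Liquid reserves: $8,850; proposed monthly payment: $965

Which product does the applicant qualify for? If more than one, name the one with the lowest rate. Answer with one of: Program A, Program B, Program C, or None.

Total debts = (965 + 1,595 + 610 + 445 + 125 + 565) = 4,305; DTI = 4,305/11,500 = 37.4%.
Reserves = 8,850/965 = 9.2 months.
Program A: score 779 ≥ 700; DTI 37.4% > 36% → does not qualify.
Program B: score 779 ≥ 720; DTI 37.4% > 36%; reserves 9.2 ≥ 3 mo → does not qualify.
Program C: score 779 ≥ 600; DTI 37.4% ≤ 50%; employment 25 ≥ 6 mo → qualifies.

Program C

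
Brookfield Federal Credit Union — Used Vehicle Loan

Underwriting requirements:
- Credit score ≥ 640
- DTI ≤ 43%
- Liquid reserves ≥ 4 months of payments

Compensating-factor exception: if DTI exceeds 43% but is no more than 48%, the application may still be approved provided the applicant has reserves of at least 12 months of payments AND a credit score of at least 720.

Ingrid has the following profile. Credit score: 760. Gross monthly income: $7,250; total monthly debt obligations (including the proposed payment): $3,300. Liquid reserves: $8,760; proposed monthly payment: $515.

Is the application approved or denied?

Credit score 760 ≥ 640 (meets base)
DTI: 3,300 ÷ 7,250 = 45.5%, over the 43% base limit.
Reserves: 8,760 ÷ 515 = 17.0 months (meets 4-month minimum)
DTI 45.5% is within the 43%–48% exception band; checking compensating factors.
Reserves 17.0 ≥ 12 months; credit score 760 ≥ 720.
Both override conditions satisfied; DTI exception granted.

Approved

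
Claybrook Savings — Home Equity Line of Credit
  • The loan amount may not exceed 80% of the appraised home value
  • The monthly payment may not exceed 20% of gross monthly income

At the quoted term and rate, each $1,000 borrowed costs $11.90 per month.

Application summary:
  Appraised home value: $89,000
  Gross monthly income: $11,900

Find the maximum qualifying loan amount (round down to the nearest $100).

Payment cap: 20% × $11,900 = $2,380/month.
At $11.90 per $1,000, that supports 2,380/11.90 × 1,000 ≈ $200,000 → $200,000.
LTV cap: 80% × $89,000 = $71,200 → $71,200.
Binding constraint: loan-to-value.

$71,200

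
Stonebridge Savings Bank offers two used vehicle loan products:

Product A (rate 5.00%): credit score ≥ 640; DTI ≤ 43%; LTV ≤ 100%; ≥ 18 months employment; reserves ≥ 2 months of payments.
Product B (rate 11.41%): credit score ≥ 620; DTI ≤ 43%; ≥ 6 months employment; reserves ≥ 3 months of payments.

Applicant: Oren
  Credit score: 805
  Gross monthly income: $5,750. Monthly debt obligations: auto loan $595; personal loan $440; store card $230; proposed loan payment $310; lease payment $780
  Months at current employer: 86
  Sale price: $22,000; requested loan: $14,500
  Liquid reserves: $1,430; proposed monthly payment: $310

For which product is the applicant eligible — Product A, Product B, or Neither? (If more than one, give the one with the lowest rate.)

Total debts = (595 + 440 + 230 + 310 + 780) = 2,355; DTI = 2,355/5,750 = 41%.
LTV = 14,500/22,000 = 65.9%.
Reserves = 1,430/310 = 4.6 months.
Product A: score 805 ≥ 640; DTI 41% ≤ 43%; LTV 65.9% ≤ 100%; employment 86 ≥ 18 mo; reserves 4.6 ≥ 2 mo → qualifies.
Product B: score 805 ≥ 620; DTI 41% ≤ 43%; employment 86 ≥ 6 mo; reserves 4.6 ≥ 3 mo → qualifies.
Qualifying: Product A, Product B. Lowest rate is 5.00% → Product A.

Product A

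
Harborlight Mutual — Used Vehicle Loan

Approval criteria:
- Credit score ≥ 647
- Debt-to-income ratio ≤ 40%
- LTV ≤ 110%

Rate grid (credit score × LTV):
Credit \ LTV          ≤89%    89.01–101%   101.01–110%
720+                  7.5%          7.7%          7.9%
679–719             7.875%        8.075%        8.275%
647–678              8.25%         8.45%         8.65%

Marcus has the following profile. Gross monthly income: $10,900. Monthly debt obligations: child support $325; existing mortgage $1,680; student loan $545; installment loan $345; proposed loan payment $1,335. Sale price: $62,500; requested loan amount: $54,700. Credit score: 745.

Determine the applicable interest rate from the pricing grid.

Credit score 745 ≥ 647; Total monthly debts = (325 + 1,680 + 545 + 345 + 1,335) = 4,230. Debt-to-income = 4,230/10,900 = 38.8% — meets 40% limit
LTV = 54,700/62,500 = 87.5% ≤ 110%
Row: 745 falls in 720+. Column: 87.5% falls in ≤89%. Rate = 7.5%.

7.5%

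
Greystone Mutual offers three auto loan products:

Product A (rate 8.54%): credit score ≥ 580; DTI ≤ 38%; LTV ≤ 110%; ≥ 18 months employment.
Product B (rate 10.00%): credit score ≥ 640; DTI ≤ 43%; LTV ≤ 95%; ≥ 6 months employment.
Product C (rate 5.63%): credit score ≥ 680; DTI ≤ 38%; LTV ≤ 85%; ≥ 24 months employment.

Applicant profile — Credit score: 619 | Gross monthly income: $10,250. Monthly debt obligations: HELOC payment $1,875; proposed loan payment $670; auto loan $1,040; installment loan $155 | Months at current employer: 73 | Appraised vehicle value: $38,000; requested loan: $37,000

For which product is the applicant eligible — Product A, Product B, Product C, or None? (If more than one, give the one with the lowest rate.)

Total debts = (1,875 + 670 + 1,040 + 155) = 3,740; DTI = 3,740/10,250 = 36.5%.
LTV = 37,000/38,000 = 97.4%.
Product A: score 619 ≥ 580; DTI 36.5% ≤ 38%; LTV 97.4% ≤ 110%; employment 73 ≥ 18 mo → qualifies.
Product B: score 619 < 640; DTI 36.5% ≤ 43%; LTV 97.4% > 95%; employment 73 ≥ 6 mo → does not qualify.
Product C: score 619 < 680; DTI 36.5% ≤ 38%; LTV 97.4% > 85%; employment 73 ≥ 24 mo → does not qualify.

Product A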